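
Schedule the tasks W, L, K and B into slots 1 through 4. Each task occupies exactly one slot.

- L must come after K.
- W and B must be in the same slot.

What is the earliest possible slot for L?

Precedence pushes L to at least 2.
L at 2 is achievable: W in 1; L in 2; K in 1; B in 1.

2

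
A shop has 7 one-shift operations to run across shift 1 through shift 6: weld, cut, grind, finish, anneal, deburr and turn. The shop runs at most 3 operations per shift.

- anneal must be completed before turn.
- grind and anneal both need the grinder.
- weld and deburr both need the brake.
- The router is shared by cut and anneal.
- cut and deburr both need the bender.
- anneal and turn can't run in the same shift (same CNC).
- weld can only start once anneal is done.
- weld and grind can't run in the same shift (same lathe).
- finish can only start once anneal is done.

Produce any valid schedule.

deburr in shift 1; grind in shift 3; finish in shift 2; weld in shift 2; turn in shift 2; cut in shift 3; anneal in shift 1

Checking: anneal(shift 1) before weld(shift 2); anneal(shift 1) before turn(shift 2); anneal(shift 1) before finish(shift 2); cut(shift 3) != deburr(shift 1); anneal(shift 1) != turn(shift 2); weld(shift 2) != deburr(shift 1); weld(shift 2) != grind(shift 3); cut(shift 3) != anneal(shift 1); grind(shift 3) != anneal(shift 1); max 3 per shift (cap 3).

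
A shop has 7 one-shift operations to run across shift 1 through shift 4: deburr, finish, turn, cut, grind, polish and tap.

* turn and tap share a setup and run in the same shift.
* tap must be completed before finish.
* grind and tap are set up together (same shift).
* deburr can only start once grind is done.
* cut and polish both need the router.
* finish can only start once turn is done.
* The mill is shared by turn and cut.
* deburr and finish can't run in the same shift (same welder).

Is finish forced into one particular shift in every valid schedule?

No

finish can be shift 2 (e.g. cut in shift 2; deburr in shift 3; grind in shift 1; turn in shift 1; finish in shift 2; tap in shift 1; polish in shift 1) or shift 3 (e.g. cut -> shift 2, tap -> shift 1, grind -> shift 1, polish -> shift 1, deburr -> shift 2, finish -> shift 3, turn -> shift 1).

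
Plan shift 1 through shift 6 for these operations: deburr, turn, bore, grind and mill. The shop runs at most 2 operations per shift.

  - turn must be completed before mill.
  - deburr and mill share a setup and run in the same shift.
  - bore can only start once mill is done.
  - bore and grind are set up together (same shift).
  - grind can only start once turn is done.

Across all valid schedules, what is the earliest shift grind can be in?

Grind must be in the same shift as bore, which can't be before shift 3, so grind is at least shift 3.
grind at shift 3 is achievable: turn=shift 1, mill=shift 2, grind=shift 3, deburr=shift 2, bore=shift 3.

shift 3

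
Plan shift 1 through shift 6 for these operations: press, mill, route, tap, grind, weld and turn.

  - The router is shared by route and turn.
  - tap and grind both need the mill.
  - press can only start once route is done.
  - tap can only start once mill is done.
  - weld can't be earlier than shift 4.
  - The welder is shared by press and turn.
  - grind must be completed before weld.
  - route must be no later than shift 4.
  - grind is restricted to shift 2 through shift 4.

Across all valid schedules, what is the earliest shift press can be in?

Precedence pushes press to at least shift 2.
press at shift 2 is achievable: route in shift 1, tap in shift 3, grind in shift 2, mill in shift 1, weld in shift 4, turn in shift 3, press in shift 2.

shift 2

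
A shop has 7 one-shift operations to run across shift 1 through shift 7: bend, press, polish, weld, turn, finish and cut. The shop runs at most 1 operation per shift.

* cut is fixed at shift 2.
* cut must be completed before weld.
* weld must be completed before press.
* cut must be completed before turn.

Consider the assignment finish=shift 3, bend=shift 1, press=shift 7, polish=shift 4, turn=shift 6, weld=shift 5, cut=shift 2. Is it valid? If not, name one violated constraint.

weld must be completed before press — holds.
cut must be completed before weld — holds.
cut is fixed at shift 2 — holds.
The shop runs at most 1 operation per shift — holds.
cut must be completed before turn — holds.

Yes, all constraints hold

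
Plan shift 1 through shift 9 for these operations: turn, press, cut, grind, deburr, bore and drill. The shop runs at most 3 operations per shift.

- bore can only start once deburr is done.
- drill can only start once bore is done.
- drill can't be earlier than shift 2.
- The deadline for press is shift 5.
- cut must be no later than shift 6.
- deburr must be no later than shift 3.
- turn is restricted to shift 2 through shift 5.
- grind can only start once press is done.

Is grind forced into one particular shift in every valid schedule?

grind can be shift 2 (e.g. cut=shift 1, turn=shift 2, grind=shift 2, deburr=shift 1, press=shift 1, bore=shift 2, drill=shift 3) or shift 3 (e.g. turn=shift 2, bore=shift 2, drill=shift 3, cut=shift 1, grind=shift 3, press=shift 1, deburr=shift 1).

No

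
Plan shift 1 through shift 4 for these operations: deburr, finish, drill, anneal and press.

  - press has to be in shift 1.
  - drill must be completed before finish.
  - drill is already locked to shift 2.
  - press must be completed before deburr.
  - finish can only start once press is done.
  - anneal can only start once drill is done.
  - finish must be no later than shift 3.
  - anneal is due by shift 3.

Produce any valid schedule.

drill -> shift 2; deburr -> shift 2; press -> shift 1; finish -> shift 3; anneal -> shift 3

Checking: drill(shift 2) before anneal(shift 3); press(shift 1) before finish(shift 3); drill(shift 2) before finish(shift 3); press(shift 1) before deburr(shift 2); anneal=shift 3 in [shift 1,shift 3]; press=shift 1 in [shift 1,shift 1]; finish=shift 3 in [shift 1,shift 3]; drill=shift 2 in [shift 2,shift 2].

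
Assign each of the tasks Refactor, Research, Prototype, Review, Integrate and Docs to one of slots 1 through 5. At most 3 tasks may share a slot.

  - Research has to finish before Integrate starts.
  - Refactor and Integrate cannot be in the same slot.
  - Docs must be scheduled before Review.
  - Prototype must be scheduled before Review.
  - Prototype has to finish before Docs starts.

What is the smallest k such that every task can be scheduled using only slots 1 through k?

3 slots

The precedence chain requires at least 3 distinct slots.
With at most 3 per slot and 6 tasks, at least 2 slots are needed.
3 works (last occupied slot: 3): for example Integrate -> 2, Review -> 3, Prototype -> 1, Refactor -> 1, Research -> 1, Docs -> 2.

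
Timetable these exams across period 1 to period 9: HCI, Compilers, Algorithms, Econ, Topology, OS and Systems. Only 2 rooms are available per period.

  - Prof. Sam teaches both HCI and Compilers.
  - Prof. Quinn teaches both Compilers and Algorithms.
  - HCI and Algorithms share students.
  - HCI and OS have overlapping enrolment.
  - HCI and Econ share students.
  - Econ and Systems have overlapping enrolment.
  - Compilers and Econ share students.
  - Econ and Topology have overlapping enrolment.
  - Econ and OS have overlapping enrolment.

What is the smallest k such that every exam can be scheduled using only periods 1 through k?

With at most 2 per period and 7 exams, at least 4 periods are needed.
4 works (last occupied period: period 4): for example Compilers in period 2; OS in period 2; Systems in period 4; Econ in period 3; Topology in period 1; Algorithms in period 3; HCI in period 1.

4 periods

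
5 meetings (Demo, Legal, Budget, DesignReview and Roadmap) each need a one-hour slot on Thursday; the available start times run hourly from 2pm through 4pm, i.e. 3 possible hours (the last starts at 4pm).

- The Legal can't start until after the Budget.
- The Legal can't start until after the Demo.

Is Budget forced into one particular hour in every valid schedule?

Budget can be 2pm (e.g. DesignReview -> 2pm, Demo -> 2pm, Roadmap -> 2pm, Legal -> 3pm, Budget -> 2pm) or 3pm (e.g. Demo=2pm; DesignReview=2pm; Legal=4pm; Roadmap=2pm; Budget=3pm).

No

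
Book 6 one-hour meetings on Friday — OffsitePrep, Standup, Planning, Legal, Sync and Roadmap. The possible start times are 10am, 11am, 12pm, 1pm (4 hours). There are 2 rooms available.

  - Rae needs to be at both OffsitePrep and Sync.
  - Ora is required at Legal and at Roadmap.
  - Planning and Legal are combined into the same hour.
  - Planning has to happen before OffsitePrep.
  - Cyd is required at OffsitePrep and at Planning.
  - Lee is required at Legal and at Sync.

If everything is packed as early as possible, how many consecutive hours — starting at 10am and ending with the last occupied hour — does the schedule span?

The precedence chain requires at least 2 distinct hours.
With at most 2 per hour and 6 meetings, at least 3 hours are needed.
3 works (last occupied hour: 12pm): for example Planning=10am, Sync=12pm, Standup=11am, Legal=10am, Roadmap=12pm, OffsitePrep=11am.

3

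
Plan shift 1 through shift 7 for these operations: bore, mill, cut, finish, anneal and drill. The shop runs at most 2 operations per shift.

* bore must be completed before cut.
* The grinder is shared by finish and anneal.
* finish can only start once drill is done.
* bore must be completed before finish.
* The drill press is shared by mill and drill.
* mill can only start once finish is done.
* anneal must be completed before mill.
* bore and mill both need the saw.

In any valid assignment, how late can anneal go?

Downstream work caps anneal at shift 6.
anneal at shift 6 is achievable: mill in shift 7, bore in shift 1, drill in shift 1, cut in shift 2, anneal in shift 6, finish in shift 2.

shift 6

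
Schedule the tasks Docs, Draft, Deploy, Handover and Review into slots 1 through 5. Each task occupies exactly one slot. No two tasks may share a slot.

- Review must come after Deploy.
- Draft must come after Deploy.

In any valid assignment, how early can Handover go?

Handover at 1 is achievable: Review=4; Draft=3; Deploy=2; Handover=1; Docs=5.

1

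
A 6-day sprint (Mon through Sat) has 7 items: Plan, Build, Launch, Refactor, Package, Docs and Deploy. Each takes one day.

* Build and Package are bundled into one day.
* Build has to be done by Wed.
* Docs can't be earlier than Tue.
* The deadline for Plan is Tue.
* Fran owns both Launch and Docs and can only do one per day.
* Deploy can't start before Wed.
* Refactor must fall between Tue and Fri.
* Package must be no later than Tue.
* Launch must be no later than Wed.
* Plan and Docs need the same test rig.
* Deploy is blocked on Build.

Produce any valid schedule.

Build -> Mon, Docs -> Tue, Package -> Mon, Plan -> Mon, Refactor -> Tue, Launch -> Mon, Deploy -> Wed

Checking: Build(Mon) before Deploy(Wed); Launch(Mon) != Docs(Tue); Plan(Mon) != Docs(Tue); Build = Package = Mon; Deploy=Wed in [Wed,Sat]; Plan=Mon in [Mon,Tue]; Launch=Mon in [Mon,Wed]; Package=Mon in [Mon,Tue]; Docs=Tue in [Tue,Sat]; Build=Mon in [Mon,Wed]; Refactor=Tue in [Tue,Fri].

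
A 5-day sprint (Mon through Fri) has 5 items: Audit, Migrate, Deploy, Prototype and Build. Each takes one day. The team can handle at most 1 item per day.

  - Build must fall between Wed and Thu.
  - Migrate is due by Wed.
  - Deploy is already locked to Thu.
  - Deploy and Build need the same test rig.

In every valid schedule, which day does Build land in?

Build's window is Wed–Thu.
Deploy is fixed at Thu, and Build can't share a day with Deploy.
So Build must be Wed.

Wed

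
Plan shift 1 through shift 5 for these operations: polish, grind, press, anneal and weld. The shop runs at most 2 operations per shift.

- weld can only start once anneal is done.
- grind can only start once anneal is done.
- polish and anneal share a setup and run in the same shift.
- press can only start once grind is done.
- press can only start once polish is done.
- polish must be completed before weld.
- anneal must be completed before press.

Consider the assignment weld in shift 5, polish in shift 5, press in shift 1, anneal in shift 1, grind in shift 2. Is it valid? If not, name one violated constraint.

anneal must be completed before press — violated.
press can only start once polish is done — violated.
grind can only start once anneal is done — holds.
weld can only start once anneal is done — holds.
The shop runs at most 2 operations per shift — holds.
polish and anneal share a setup and run in the same shift — violated.
press can only start once grind is done — violated.
polish must be completed before weld — violated.

No. press can only start once polish is done is not satisfied.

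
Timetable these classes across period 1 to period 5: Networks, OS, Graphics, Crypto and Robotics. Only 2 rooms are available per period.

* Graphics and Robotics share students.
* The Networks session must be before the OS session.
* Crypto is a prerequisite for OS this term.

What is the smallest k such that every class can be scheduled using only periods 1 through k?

The precedence chain requires at least 2 distinct periods.
With at most 2 per period and 5 classes, at least 3 periods are needed.
3 works (last occupied period: period 3): for example OS -> period 2; Graphics -> period 2; Crypto -> period 1; Networks -> period 1; Robotics -> period 3.

3 periods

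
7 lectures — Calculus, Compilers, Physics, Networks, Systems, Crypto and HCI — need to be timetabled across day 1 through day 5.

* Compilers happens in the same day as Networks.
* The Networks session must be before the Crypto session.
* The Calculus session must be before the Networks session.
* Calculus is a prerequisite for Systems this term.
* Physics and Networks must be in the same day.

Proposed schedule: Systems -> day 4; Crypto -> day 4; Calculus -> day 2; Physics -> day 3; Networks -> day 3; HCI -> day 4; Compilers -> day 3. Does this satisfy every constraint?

Yes, all constraints hold

Compilers happens in the same day as Networks — holds.
The Networks session must be before the Crypto session — holds.
Calculus is a prerequisite for Systems this term — holds.
Physics and Networks must be in the same day — holds.
The Calculus session must be before the Networks session — holds.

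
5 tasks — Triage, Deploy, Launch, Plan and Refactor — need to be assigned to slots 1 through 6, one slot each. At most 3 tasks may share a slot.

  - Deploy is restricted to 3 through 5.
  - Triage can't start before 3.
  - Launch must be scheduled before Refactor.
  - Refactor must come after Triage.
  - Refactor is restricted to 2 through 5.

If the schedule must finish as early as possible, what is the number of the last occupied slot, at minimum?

The precedence chain requires at least 2 distinct slots.
With at most 3 per slot and 5 tasks, at least 2 slots are needed.
Propagating the time windows through the other constraints, Refactor can't land before 4, so the schedule must run through at least slot 4.
4 works (last occupied slot: 4): for example Refactor=4, Deploy=3, Launch=1, Plan=1, Triage=3.

slot 4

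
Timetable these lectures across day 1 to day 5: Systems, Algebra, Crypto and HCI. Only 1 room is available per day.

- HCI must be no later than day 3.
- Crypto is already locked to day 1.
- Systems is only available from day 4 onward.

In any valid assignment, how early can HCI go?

day 2

HCI's own window allows nothing later than day 3.
HCI at day 2 is achievable: Algebra -> day 3; Systems -> day 4; HCI -> day 2; Crypto -> day 1.
Nothing earlier works — the capacity limit rule out every day before day 2.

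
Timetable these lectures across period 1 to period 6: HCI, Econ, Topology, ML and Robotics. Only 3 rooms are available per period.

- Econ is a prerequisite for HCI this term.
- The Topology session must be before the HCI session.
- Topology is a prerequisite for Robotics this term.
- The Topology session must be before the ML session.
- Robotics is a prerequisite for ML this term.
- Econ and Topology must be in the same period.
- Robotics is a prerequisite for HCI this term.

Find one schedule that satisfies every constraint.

Robotics=period 2, ML=period 3, Topology=period 1, HCI=period 3, Econ=period 1

Checking: Robotics(period 2) before ML(period 3); Econ(period 1) before HCI(period 3); Topology(period 1) before Robotics(period 2); Topology(period 1) before HCI(period 3); Topology(period 1) before ML(period 3); Robotics(period 2) before HCI(period 3); Econ = Topology = period 1; max 2 per period (cap 3).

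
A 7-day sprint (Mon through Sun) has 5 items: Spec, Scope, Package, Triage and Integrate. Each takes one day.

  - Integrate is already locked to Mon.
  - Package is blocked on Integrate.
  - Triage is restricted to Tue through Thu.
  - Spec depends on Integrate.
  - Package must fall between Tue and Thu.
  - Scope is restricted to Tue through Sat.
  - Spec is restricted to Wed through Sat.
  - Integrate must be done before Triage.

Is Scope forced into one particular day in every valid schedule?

Scope can be Tue (e.g. Scope=Tue, Package=Tue, Triage=Tue, Spec=Wed, Integrate=Mon) or Wed (e.g. Scope=Wed; Spec=Wed; Triage=Tue; Package=Tue; Integrate=Mon).

No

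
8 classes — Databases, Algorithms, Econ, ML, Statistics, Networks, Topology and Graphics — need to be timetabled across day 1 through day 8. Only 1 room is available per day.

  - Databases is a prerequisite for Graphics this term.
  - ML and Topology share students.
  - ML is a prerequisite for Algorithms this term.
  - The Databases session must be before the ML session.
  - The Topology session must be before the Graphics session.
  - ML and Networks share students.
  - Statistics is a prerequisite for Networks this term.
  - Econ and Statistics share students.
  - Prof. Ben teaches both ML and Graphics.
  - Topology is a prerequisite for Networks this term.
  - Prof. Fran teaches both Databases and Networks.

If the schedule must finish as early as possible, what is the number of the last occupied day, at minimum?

day 8

The precedence chain requires at least 3 distinct days.
With at most 1 per day and 8 classes, at least 8 days are needed.
8 works (last occupied day: day 8): for example Topology -> day 3; Statistics -> day 4; Algorithms -> day 7; ML -> day 2; Networks -> day 5; Econ -> day 8; Graphics -> day 6; Databases -> day 1.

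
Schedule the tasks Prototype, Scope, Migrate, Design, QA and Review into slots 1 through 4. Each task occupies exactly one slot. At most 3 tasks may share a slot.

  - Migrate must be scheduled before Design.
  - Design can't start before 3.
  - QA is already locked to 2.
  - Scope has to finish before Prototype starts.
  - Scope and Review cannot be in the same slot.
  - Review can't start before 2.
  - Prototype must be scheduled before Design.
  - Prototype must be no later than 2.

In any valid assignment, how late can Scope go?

Downstream work caps Scope at 1.
Scope at 1 is achievable: Migrate -> 1, Scope -> 1, QA -> 2, Design -> 3, Review -> 2, Prototype -> 2.

1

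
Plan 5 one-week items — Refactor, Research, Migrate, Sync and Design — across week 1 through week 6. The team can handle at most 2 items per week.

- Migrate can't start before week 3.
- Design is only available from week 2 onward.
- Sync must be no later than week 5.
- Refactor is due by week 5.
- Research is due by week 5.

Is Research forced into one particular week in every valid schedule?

No

Research can be week 1 (e.g. Research=week 1; Refactor=week 1; Sync=week 2; Design=week 2; Migrate=week 3) or week 2 (e.g. Sync -> week 1, Research -> week 2, Design -> week 2, Refactor -> week 1, Migrate -> week 3).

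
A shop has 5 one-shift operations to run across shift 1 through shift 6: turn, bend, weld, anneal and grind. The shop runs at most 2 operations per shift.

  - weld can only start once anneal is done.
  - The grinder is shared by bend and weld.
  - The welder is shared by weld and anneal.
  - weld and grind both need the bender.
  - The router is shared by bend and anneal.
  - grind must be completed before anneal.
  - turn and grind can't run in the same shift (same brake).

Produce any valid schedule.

anneal in shift 2; weld in shift 3; grind in shift 1; turn in shift 2; bend in shift 1

Checking: grind(shift 1) before anneal(shift 2); anneal(shift 2) before weld(shift 3); bend(shift 1) != anneal(shift 2); weld(shift 3) != anneal(shift 2); weld(shift 3) != grind(shift 1); turn(shift 2) != grind(shift 1); bend(shift 1) != weld(shift 3); max 2 per shift (cap 2).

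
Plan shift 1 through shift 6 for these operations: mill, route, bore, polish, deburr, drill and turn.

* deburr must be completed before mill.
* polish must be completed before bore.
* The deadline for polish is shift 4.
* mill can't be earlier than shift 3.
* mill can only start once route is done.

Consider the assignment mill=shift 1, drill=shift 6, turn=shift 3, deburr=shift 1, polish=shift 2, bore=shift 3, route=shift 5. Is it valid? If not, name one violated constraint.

The deadline for polish is shift 4 — holds.
mill can't be earlier than shift 3 — violated.
polish must be completed before bore — holds.
deburr must be completed before mill — violated.
mill can only start once route is done — violated.

No. mill can't be earlier than shift 3 is not satisfied.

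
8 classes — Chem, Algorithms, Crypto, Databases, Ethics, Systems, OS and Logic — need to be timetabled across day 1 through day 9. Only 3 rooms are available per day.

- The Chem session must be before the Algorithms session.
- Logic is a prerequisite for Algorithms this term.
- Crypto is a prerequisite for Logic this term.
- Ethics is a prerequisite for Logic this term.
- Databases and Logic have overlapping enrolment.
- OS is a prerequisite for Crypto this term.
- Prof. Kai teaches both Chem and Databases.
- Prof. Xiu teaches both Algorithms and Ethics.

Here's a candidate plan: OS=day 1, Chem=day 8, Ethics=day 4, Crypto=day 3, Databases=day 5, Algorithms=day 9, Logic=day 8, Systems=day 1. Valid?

Yes, all constraints hold

Logic is a prerequisite for Algorithms this term — holds.
Prof. Xiu teaches both Algorithms and Ethics — holds.
OS is a prerequisite for Crypto this term — holds.
The Chem session must be before the Algorithms session — holds.
Databases and Logic have overlapping enrolment — holds.
Only 3 rooms are available per day — holds.
Crypto is a prerequisite for Logic this term — holds.
Prof. Kai teaches both Chem and Databases — holds.
Ethics is a prerequisite for Logic this term — holds.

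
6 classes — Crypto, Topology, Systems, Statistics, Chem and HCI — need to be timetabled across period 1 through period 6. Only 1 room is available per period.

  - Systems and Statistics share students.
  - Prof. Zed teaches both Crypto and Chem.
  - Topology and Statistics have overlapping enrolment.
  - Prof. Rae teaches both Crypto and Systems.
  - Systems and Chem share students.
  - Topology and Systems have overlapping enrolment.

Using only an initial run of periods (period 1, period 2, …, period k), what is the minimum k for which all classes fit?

6 periods

With at most 1 per period and 6 classes, at least 6 periods are needed.
6 works (last occupied period: period 6): for example Systems=period 3; Statistics=period 4; Chem=period 5; Topology=period 2; HCI=period 6; Crypto=period 1.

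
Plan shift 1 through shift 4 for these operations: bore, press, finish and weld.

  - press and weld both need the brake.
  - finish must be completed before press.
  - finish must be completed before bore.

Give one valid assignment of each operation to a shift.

bore -> shift 2; weld -> shift 1; press -> shift 2; finish -> shift 1

Checking: finish(shift 1) before bore(shift 2); finish(shift 1) before press(shift 2); press(shift 2) != weld(shift 1).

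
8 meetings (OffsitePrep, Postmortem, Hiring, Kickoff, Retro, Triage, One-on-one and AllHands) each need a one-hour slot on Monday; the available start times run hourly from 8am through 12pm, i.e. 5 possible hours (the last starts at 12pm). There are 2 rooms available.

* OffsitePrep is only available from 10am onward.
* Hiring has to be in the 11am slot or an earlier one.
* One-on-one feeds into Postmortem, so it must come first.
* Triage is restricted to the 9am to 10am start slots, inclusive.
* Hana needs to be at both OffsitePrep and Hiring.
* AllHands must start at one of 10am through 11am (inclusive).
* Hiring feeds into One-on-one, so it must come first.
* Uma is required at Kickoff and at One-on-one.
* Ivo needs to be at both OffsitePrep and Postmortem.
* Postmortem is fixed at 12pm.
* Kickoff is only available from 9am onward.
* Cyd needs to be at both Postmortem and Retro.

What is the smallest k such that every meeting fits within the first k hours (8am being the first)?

5 hours

The precedence chain requires at least 3 distinct hours.
With at most 2 per hour and 8 meetings, at least 4 hours are needed.
Postmortem can't be placed before 12pm — that is hour 5 counting from 8am — so the schedule must run through at least 5 hours.
5 works (last occupied hour: 12pm): for example AllHands in 10am; Hiring in 8am; Kickoff in 9am; One-on-one in 11am; OffsitePrep in 10am; Postmortem in 12pm; Triage in 9am; Retro in 8am.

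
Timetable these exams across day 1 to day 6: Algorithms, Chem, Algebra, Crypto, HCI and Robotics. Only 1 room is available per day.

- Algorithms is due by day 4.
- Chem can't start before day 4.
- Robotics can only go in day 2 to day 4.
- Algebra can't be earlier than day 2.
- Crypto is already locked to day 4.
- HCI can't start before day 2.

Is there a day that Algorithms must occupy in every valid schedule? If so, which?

Algorithms's own window allows nothing later than day 4.
So Algorithms is pinned to day 1.

day 1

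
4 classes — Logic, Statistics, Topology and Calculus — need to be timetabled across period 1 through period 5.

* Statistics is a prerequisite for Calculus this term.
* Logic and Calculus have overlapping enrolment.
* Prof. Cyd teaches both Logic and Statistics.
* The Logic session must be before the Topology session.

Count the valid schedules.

60

Splitting on Logic: it can be period 1 (24), period 2 (18), period 3 (12), period 4 (6). Listing each branch's schedules as (Statistics, Topology, Calculus) by period number:
Logic=period 1: (2,2,3) (2,2,4) (2,2,5) (2,3,3) (2,3,4) (2,3,5) (2,4,3) (2,4,4) (2,4,5) (2,5,3) (2,5,4) (2,5,5) (3,2,4) (3,2,5) (3,3,4) (3,3,5) (3,4,4) (3,4,5) (3,5,4) (3,5,5) (4,2,5) (4,3,5) (4,4,5) (4,5,5) — 24.
Logic=period 2: (1,3,3) (1,3,4) (1,3,5) (1,4,3) (1,4,4) (1,4,5) (1,5,3) (1,5,4) (1,5,5) (3,3,4) (3,3,5) (3,4,4) (3,4,5) (3,5,4) (3,5,5) (4,3,5) (4,4,5) (4,5,5) — 18.
Logic=period 3: (1,4,2) (1,4,4) (1,4,5) (1,5,2) (1,5,4) (1,5,5) (2,4,4) (2,4,5) (2,5,4) (2,5,5) (4,4,5) (4,5,5) — 12.
Logic=period 4: (1,5,2) (1,5,3) (1,5,5) (2,5,3) (2,5,5) (3,5,5) — 6.
Summing: 24 + 18 + 12 + 6 = 60.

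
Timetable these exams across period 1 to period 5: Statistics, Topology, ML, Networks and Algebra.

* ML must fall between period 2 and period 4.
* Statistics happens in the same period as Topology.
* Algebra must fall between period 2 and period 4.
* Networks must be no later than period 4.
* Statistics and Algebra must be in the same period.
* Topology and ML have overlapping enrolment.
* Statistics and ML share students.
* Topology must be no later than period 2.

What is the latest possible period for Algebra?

period 2

Algebra is available from period 2; Algebra's own window allows nothing later than period 4; Algebra must be in the same period as Topology, which can't be after period 2, so Algebra is at most period 2.
Algebra at period 2 is achievable: Statistics=period 2, Topology=period 2, Networks=period 1, ML=period 3, Algebra=period 2.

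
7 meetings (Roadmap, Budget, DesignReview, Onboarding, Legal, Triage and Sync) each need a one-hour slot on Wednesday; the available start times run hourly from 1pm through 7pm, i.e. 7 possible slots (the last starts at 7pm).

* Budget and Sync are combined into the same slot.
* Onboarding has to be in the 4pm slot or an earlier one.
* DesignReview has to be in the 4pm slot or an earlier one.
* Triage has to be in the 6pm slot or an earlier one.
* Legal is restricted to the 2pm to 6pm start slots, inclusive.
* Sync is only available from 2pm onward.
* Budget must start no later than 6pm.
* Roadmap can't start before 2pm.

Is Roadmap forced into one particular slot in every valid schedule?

Roadmap can be 2pm (e.g. Sync in 2pm, Roadmap in 2pm, DesignReview in 1pm, Legal in 2pm, Onboarding in 1pm, Budget in 2pm, Triage in 1pm) or 3pm (e.g. Budget in 2pm, Onboarding in 1pm, Roadmap in 3pm, Triage in 1pm, DesignReview in 1pm, Sync in 2pm, Legal in 2pm).

No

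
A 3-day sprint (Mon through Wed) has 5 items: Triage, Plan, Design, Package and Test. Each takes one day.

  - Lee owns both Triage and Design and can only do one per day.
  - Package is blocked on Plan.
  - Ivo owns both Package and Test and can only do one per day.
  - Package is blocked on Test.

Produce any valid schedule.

Package=Tue; Test=Mon; Plan=Mon; Triage=Mon; Design=Tue

Checking: Plan(Mon) before Package(Tue); Test(Mon) before Package(Tue); Triage(Mon) != Design(Tue); Package(Tue) != Test(Mon).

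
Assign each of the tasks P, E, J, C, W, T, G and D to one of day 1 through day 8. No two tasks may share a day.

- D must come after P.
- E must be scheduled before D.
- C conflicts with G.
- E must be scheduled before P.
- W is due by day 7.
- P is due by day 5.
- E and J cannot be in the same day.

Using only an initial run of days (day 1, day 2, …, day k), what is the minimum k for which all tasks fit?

8 days

The precedence chain requires at least 3 distinct days.
With at most 1 per day and 8 tasks, at least 8 days are needed.
8 works (last occupied day: day 8): for example W -> day 3, G -> day 8, T -> day 7, P -> day 2, C -> day 6, J -> day 5, D -> day 4, E -> day 1.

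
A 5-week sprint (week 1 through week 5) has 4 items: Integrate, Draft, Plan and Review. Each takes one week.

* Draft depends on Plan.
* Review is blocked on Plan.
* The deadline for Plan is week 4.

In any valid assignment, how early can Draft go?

Precedence pushes Draft to at least week 2.
Draft at week 2 is achievable: Integrate -> week 1, Plan -> week 1, Draft -> week 2, Review -> week 2.

week 2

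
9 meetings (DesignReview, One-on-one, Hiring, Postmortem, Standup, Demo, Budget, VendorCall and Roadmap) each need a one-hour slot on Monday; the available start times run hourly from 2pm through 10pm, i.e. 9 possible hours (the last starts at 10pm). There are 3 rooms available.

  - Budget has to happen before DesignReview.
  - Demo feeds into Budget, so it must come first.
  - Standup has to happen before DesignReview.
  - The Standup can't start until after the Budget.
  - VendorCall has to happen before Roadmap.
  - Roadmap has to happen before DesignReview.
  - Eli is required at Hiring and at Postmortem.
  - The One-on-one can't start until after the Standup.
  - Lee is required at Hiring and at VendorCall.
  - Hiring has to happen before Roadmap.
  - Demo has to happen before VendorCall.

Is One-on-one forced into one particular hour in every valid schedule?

One-on-one can be 5pm (e.g. Budget -> 3pm; One-on-one -> 5pm; Hiring -> 2pm; VendorCall -> 3pm; Standup -> 4pm; DesignReview -> 5pm; Postmortem -> 3pm; Roadmap -> 4pm; Demo -> 2pm) or 6pm (e.g. Standup -> 4pm; VendorCall -> 3pm; Roadmap -> 4pm; Demo -> 2pm; Postmortem -> 3pm; One-on-one -> 6pm; Hiring -> 2pm; Budget -> 3pm; DesignReview -> 5pm).

No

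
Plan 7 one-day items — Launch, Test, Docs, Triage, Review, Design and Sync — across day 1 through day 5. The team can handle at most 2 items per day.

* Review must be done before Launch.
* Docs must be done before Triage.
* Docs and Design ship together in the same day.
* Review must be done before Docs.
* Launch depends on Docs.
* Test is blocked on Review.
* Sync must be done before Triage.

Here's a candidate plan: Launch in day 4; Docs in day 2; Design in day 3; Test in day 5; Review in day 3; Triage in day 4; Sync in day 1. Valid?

Sync must be done before Triage — holds.
Launch depends on Docs — holds.
Test is blocked on Review — holds.
The team can handle at most 2 items per day — holds.
Review must be done before Launch — holds.
Docs and Design ship together in the same day — violated.
Docs must be done before Triage — holds.
Review must be done before Docs — violated.

Invalid. Review must be done before Docs.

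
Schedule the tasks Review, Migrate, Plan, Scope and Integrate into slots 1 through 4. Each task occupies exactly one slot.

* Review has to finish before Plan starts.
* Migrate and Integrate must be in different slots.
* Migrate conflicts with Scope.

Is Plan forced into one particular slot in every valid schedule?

No

Plan can be 2 (e.g. Review in 1, Scope in 2, Migrate in 1, Integrate in 2, Plan in 2) or 3 (e.g. Integrate=2; Migrate=1; Plan=3; Scope=2; Review=1).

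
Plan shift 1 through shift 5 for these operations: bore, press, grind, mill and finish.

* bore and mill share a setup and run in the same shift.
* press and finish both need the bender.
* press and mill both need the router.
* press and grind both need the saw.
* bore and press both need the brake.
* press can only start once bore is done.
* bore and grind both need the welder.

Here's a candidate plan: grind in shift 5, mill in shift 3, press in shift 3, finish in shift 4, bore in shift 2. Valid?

press and finish both need the bender — holds.
bore and press both need the brake — holds.
bore and grind both need the welder — holds.
press and grind both need the saw — holds.
press can only start once bore is done — holds.
bore and mill share a setup and run in the same shift — violated.
press and mill both need the router — violated.

No — it violates: press and mill both need the router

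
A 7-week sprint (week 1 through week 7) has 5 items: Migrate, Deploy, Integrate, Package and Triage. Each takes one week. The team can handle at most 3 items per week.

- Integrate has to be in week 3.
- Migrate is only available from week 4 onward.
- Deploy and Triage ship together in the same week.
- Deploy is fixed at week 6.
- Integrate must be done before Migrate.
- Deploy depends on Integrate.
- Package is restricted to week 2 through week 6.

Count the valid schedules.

19

Splitting on Migrate: it can be week 4 (5), week 5 (5), week 6 (4), week 7 (5). Listing each branch's schedules as (Deploy, Integrate, Package, Triage) by week number:
Migrate=week 4: (6,3,2,6) (6,3,3,6) (6,3,4,6) (6,3,5,6) (6,3,6,6) — 5.
Migrate=week 5: (6,3,2,6) (6,3,3,6) (6,3,4,6) (6,3,5,6) (6,3,6,6) — 5.
Migrate=week 6: (6,3,2,6) (6,3,3,6) (6,3,4,6) (6,3,5,6) — 4.
Migrate=week 7: (6,3,2,6) (6,3,3,6) (6,3,4,6) (6,3,5,6) (6,3,6,6) — 5.
Summing: 5 + 5 + 4 + 5 = 19.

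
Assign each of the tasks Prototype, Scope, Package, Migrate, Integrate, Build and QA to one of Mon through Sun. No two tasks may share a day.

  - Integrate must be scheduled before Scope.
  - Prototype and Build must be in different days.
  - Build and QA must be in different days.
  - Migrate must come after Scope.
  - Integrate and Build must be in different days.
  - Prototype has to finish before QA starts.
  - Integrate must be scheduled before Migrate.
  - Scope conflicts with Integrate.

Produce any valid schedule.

QA -> Fri; Migrate -> Wed; Prototype -> Thu; Scope -> Tue; Integrate -> Mon; Build -> Sun; Package -> Sat

Checking: Integrate(Mon) before Migrate(Wed); Prototype(Thu) before QA(Fri); Scope(Tue) before Migrate(Wed); Integrate(Mon) before Scope(Tue); Scope(Tue) != Integrate(Mon); Build(Sun) != QA(Fri); Prototype(Thu) != Build(Sun); Integrate(Mon) != Build(Sun); max 1 per day (cap 1).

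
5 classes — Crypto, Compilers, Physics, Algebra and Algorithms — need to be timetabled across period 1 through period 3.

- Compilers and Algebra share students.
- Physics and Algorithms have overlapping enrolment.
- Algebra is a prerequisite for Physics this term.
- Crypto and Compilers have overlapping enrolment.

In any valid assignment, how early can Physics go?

Precedence pushes Physics to at least period 2.
Physics at period 2 is achievable: Algebra=period 1, Algorithms=period 1, Crypto=period 1, Physics=period 2, Compilers=period 2.

period 2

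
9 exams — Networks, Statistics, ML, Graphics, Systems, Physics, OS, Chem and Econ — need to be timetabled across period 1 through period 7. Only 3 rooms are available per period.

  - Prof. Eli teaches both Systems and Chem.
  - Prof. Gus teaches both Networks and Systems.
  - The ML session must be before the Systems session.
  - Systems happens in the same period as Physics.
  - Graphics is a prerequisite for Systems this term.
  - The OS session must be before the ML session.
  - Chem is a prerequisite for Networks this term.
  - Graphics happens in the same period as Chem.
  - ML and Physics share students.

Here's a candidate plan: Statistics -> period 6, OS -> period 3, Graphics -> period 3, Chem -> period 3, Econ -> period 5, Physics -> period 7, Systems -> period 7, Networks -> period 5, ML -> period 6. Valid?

Yes, all constraints hold

Only 3 rooms are available per period — holds.
The OS session must be before the ML session — holds.
Prof. Eli teaches both Systems and Chem — holds.
ML and Physics share students — holds.
Chem is a prerequisite for Networks this term — holds.
The ML session must be before the Systems session — holds.
Graphics happens in the same period as Chem — holds.
Graphics is a prerequisite for Systems this term — holds.
Prof. Gus teaches both Networks and Systems — holds.
Systems happens in the same period as Physics — holds.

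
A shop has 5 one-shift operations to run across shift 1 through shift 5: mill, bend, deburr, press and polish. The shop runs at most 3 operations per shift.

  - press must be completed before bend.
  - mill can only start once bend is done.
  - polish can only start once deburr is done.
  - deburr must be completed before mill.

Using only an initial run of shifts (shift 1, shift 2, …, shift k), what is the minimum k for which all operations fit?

The precedence chain requires at least 3 distinct shifts.
With at most 3 per shift and 5 operations, at least 2 shifts are needed.
3 works (last occupied shift: shift 3): for example mill in shift 3; bend in shift 2; deburr in shift 1; polish in shift 2; press in shift 1.

3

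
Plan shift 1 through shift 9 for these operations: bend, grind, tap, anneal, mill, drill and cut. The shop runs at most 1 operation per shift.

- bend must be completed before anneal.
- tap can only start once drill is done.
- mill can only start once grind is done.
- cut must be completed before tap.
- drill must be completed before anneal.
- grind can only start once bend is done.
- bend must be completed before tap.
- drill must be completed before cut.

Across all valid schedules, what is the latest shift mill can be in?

Precedence pushes mill to at least shift 3.
mill at shift 9 is achievable: tap -> shift 4; mill -> shift 9; cut -> shift 3; drill -> shift 2; anneal -> shift 6; grind -> shift 5; bend -> shift 1.

shift 9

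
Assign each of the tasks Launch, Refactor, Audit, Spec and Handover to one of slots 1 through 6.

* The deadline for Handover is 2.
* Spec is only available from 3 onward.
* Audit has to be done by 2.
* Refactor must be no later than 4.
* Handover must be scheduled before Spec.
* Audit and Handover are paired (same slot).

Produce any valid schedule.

Audit in 1, Spec in 3, Launch in 1, Refactor in 1, Handover in 1

Checking: Handover(1) before Spec(3); Audit = Handover = 1; Refactor=1 in [1,4]; Handover=1 in [1,2]; Spec=3 in [3,6]; Audit=1 in [1,2].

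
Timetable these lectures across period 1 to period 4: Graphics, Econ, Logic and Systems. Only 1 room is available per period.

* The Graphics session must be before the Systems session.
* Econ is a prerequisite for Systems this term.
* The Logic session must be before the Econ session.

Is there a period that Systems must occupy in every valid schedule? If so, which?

period 4

Precedence pushes Systems to at least period 3.
So Systems is pinned to period 4.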